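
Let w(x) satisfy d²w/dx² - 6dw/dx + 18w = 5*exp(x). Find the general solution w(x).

w = 5*exp(x)/13 + C1*cos(3*x)*exp(3*x) + C2*exp(3*x)*sin(3*x)

Characteristic equation r² - 6r + 18 = 0 has discriminant (-6)² - 4·(18) = -36 < 0, so r = 3 ± 3i.
Hence w_h = C1*cos(3*x)*exp(3*x) + C2*exp(3*x)*sin(3*x).
Try w_p = A*exp(x). Substituting into the equation and dividing by exp(x) gives A = 5/13, so w_p = 5*exp(x)/13.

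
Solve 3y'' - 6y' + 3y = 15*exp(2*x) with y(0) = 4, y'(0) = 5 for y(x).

y = -exp(x) + 5*exp(2*x) - 4*x*exp(x)

Divide through by 3: y'' - 2y' + y = 5*exp(2*x).
Characteristic equation r² - 2r + 1 = 0 has discriminant (-2)² - 4·(1) = 0, so r = 1 is a repeated root.
Hence y_h = (C1 + C2*x)*exp(x).
Try y_p = A*exp(2*x). Substituting into the equation and dividing by exp(2*x) gives A = 5, so y_p = 5*exp(2*x).
General solution: y = 5*exp(2*x) + C1*exp(x) + C2*x*exp(x).
Apply the initial conditions: y(0) = 5 + C1 = 4 and y'(0) = 10 + C1 + C2 = 5. Solving gives C1 = -1, C2 = -4.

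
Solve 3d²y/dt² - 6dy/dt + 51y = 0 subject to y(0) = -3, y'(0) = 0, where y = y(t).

y = -3*cos(4*t)*exp(t) + 3*exp(t)*sin(4*t)/4

Divide through by 3: y'' - 2y' + 17y = 0.
Characteristic equation r² - 2r + 17 = 0 has discriminant (-2)² - 4·(17) = -64 < 0, so r = 1 ± 4i.
Hence y_h = C1*cos(4*t)*exp(t) + C2*exp(t)*sin(4*t).
Apply the initial conditions: y(0) = C1 = -3 and y'(0) = C1 + 4*C2 = 0. Solving gives C1 = -3, C2 = 3/4.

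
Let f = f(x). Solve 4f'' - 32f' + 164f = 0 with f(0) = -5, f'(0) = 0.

f = -5*cos(5*x)*exp(4*x) + 4*exp(4*x)*sin(5*x)

Divide through by 4: f'' - 8f' + 41f = 0.
Characteristic equation r² - 8r + 41 = 0 has discriminant (-8)² - 4·(41) = -100 < 0, so r = 4 ± 5i.
Hence f_h = C1*cos(5*x)*exp(4*x) + C2*exp(4*x)*sin(5*x).
Apply the initial conditions: f(0) = C1 = -5 and f'(0) = 4*C1 + 5*C2 = 0. Solving gives C1 = -5, C2 = 4.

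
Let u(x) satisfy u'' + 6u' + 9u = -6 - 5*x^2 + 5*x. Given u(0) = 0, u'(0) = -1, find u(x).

Characteristic equation r² + 6r + 9 = 0 has discriminant (6)² - 4·(9) = 0, so r = -3 is a repeated root.
Hence u_h = (C1 + C2*x)*exp(-3*x).
For the particular solution try u_p = A0 + A1*x + A2*x^2. Substituting and matching coefficients of each power of x gives A0 = -38/27, A1 = 35/27, A2 = -5/9, so u_p = -38/27 - 5*x^2/9 + 35*x/27.
General solution: u = -38/27 - 5*x^2/9 + 35*x/27 + C1*exp(-3*x) + C2*x*exp(-3*x).
Apply the initial conditions: u(0) = -38/27 + C1 = 0 and u'(0) = 35/27 + C2 - 3*C1 = -1. Solving gives C1 = 38/27, C2 = 52/27.

u = -38/27 - 5*x**2/9 + 35*x/27 + 38*exp(-3*x)/27 + 52*x*exp(-3*x)/27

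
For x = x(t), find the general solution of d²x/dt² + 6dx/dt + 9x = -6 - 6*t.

Characteristic equation r² + 6r + 9 = 0 has discriminant (6)² - 4·(9) = 0, so r = -3 is a repeated root.
Hence x_h = (C1 + C2*t)*exp(-3*t).
For the particular solution try x_p = A0 + A1*t. Substituting and matching coefficients of each power of t gives A0 = -2/9, A1 = -2/3, so x_p = -2/9 - 2*t/3.

x = -2/9 - 2*t/3 + C1*exp(-3*t) + C2*t*exp(-3*t)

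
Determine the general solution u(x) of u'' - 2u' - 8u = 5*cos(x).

Characteristic equation r² - 2r - 8 = 0 factors as (r + 2)(r - 4) = 0, so r = -2, 4.
Hence u_h = C1*exp(-2*x) + C2*exp(4*x).
Try u_p = A*cos(x) + B*sin(x). Substituting and equating the coefficients of cos(x) and sin(x) gives A = -9/17, B = -2/17, so u_p = -9*cos(x)/17 - 2*sin(x)/17.

u = -9*cos(x)/17 - 2*sin(x)/17 + C1*exp(-2*x) + C2*exp(4*x)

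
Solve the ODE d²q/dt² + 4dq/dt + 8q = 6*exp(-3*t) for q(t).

Characteristic equation r² + 4r + 8 = 0 has discriminant (4)² - 4·(8) = -16 < 0, so r = -2 ± 2i.
Hence q_h = C1*cos(2*t)*exp(-2*t) + C2*exp(-2*t)*sin(2*t).
Try q_p = A*exp(-3*t). Substituting into the equation and dividing by exp(-3*t) gives A = 6/5, so q_p = 6*exp(-3*t)/5.

q = 6*exp(-3*t)/5 + C1*cos(2*t)*exp(-2*t) + C2*exp(-2*t)*sin(2*t)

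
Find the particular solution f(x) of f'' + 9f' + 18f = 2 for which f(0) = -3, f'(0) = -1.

Characteristic equation r² + 9r + 18 = 0 factors as (r + 6)(r + 3) = 0, so r = -6, -3.
Hence f_h = C1*exp(-6*x) + C2*exp(-3*x).
For the particular solution try f_p = A0. Substituting and matching coefficients of each power of x gives A0 = 1/9, so f_p = 1/9.
General solution: f = 1/9 + C1*exp(-6*x) + C2*exp(-3*x).
Apply the initial conditions: f(0) = 1/9 + C1 + C2 = -3 and f'(0) = -6*C1 - 3*C2 = -1. Solving gives C1 = 31/9, C2 = -59/9.

f = 1/9 - 59*exp(-3*x)/9 + 31*exp(-6*x)/9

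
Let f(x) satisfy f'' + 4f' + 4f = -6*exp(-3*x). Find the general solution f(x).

f = -6*exp(-3*x) + C1*exp(-2*x) + C2*x*exp(-2*x)

Characteristic equation r² + 4r + 4 = 0 has discriminant (4)² - 4·(4) = 0, so r = -2 is a repeated root.
Hence f_h = (C1 + C2*x)*exp(-2*x).
Try f_p = A*exp(-3*x). Substituting into the equation and dividing by exp(-3*x) gives A = -6, so f_p = -6*exp(-3*x).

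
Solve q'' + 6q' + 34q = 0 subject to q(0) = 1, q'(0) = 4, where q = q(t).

Characteristic equation r² + 6r + 34 = 0 has discriminant (6)² - 4·(34) = -100 < 0, so r = -3 ± 5i.
Hence q_h = C1*cos(5*t)*exp(-3*t) + C2*exp(-3*t)*sin(5*t).
Apply the initial conditions: q(0) = C1 = 1 and q'(0) = -3*C1 + 5*C2 = 4. Solving gives C1 = 1, C2 = 7/5.

q = cos(5*t)*exp(-3*t) + 7*exp(-3*t)*sin(5*t)/5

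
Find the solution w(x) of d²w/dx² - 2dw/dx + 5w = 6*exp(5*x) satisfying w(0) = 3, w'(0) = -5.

Characteristic equation r² - 2r + 5 = 0 has discriminant (-2)² - 4·(5) = -16 < 0, so r = 1 ± 2i.
Hence w_h = C1*cos(2*x)*exp(x) + C2*exp(x)*sin(2*x).
Try w_p = A*exp(5*x). Substituting into the equation and dividing by exp(5*x) gives A = 3/10, so w_p = 3*exp(5*x)/10.
General solution: w = 3*exp(5*x)/10 + C1*cos(2*x)*exp(x) + C2*exp(x)*sin(2*x).
Apply the initial conditions: w(0) = 3/10 + C1 = 3 and w'(0) = 3/2 + C1 + 2*C2 = -5. Solving gives C1 = 27/10, C2 = -23/5.

w = 3*exp(5*x)/10 - 23*exp(x)*sin(2*x)/5 + 27*cos(2*x)*exp(x)/10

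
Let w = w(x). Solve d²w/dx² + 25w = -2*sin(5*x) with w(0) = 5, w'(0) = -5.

Characteristic equation r² + 25 = 0 has discriminant (0)² - 4·(25) = -100 < 0, so r = ± 5i.
Hence w_h = C1*cos(5*x) + C2*sin(5*x).
Since ±5i are characteristic roots, multiply the trial by x. Try w_p = x*(A*cos(5*x) + B*sin(5*x)). Substituting and equating the coefficients of cos(5x) and sin(5x) gives A = 1/5, B = 0, so w_p = x*cos(5*x)/5.
General solution: w = C1*cos(5*x) + C2*sin(5*x) + x*cos(5*x)/5.
Apply the initial conditions: w(0) = C1 = 5 and w'(0) = 1/5 + 5*C2 = -5. Solving gives C1 = 5, C2 = -26/25.

w = 5*cos(5*x) - 26*sin(5*x)/25 + x*cos(5*x)/5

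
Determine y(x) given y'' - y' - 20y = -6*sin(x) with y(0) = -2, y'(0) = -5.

y = -172*exp(5*x)/117 - 79*exp(-4*x)/153 - 3*cos(x)/221 + 63*sin(x)/221

Characteristic equation r² - r - 20 = 0 factors as (r + 4)(r - 5) = 0, so r = -4, 5.
Hence y_h = C1*exp(-4*x) + C2*exp(5*x).
Try y_p = A*cos(x) + B*sin(x). Substituting and equating the coefficients of cos(x) and sin(x) gives A = -3/221, B = 63/221, so y_p = -3*cos(x)/221 + 63*sin(x)/221.
General solution: y = -3*cos(x)/221 + 63*sin(x)/221 + C1*exp(-4*x) + C2*exp(5*x).
Apply the initial conditions: y(0) = -3/221 + C1 + C2 = -2 and y'(0) = 63/221 - 4*C1 + 5*C2 = -5. Solving gives C1 = -79/153, C2 = -172/117.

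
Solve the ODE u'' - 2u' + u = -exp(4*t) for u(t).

u = -exp(4*t)/9 + C1*exp(t) + C2*t*exp(t)

Characteristic equation r² - 2r + 1 = 0 has discriminant (-2)² - 4·(1) = 0, so r = 1 is a repeated root.
Hence u_h = (C1 + C2*t)*exp(t).
Try u_p = A*exp(4*t). Substituting into the equation and dividing by exp(4*t) gives A = -1/9, so u_p = -exp(4*t)/9.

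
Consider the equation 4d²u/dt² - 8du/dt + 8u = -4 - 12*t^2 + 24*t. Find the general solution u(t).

u = 1 - 3*t**2/2 + C1*cos(t)*exp(t) + C2*exp(t)*sin(t)

Divide through by 4: u'' - 2u' + 2u = -1 - 3*t^2 + 6*t.
Characteristic equation r² - 2r + 2 = 0 has discriminant (-2)² - 4·(2) = -4 < 0, so r = 1 ± i.
Hence u_h = C1*cos(t)*exp(t) + C2*exp(t)*sin(t).
For the particular solution try u_p = A0 + A1*t + A2*t^2. Substituting and matching coefficients of each power of t gives A0 = 1, A1 = 0, A2 = -3/2, so u_p = 1 - 3*t^2/2.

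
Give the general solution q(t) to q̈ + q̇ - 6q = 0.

Characteristic equation r² + r - 6 = 0 factors as (r - 2)(r + 3) = 0, so r = 2, -3.
Hence q_h = C1*exp(2*t) + C2*exp(-3*t).

q = C1*exp(2*t) + C2*exp(-3*t)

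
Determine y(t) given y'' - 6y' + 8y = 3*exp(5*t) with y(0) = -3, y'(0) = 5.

Characteristic equation r² - 6r + 8 = 0 factors as (r - 2)(r - 4) = 0, so r = 2, 4.
Hence y_h = C1*exp(2*t) + C2*exp(4*t).
Try y_p = A*exp(5*t). Substituting into the equation and dividing by exp(5*t) gives A = 1, so y_p = exp(5*t).
General solution: y = C1*exp(2*t) + C2*exp(4*t) + exp(5*t).
Apply the initial conditions: y(0) = 1 + C1 + C2 = -3 and y'(0) = 5 + 2*C1 + 4*C2 = 5. Solving gives C1 = -8, C2 = 4.

y = -8*exp(2*t) + 4*exp(4*t) + exp(5*t)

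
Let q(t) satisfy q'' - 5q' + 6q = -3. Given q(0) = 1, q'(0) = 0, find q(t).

Characteristic equation r² - 5r + 6 = 0 factors as (r - 2)(r - 3) = 0, so r = 2, 3.
Hence q_h = C1*exp(2*t) + C2*exp(3*t).
For the particular solution try q_p = A0. Substituting and matching coefficients of each power of t gives A0 = -1/2, so q_p = -1/2.
General solution: q = -1/2 + C1*exp(2*t) + C2*exp(3*t).
Apply the initial conditions: q(0) = -1/2 + C1 + C2 = 1 and q'(0) = 2*C1 + 3*C2 = 0. Solving gives C1 = 9/2, C2 = -3.

q = -1/2 - 3*exp(3*t) + 9*exp(2*t)/2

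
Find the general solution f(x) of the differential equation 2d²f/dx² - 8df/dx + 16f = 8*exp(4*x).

f = exp(4*x)/2 + C1*cos(2*x)*exp(2*x) + C2*exp(2*x)*sin(2*x)

Divide through by 2: f'' - 4f' + 8f = 4*exp(4*x).
Characteristic equation r² - 4r + 8 = 0 has discriminant (-4)² - 4·(8) = -16 < 0, so r = 2 ± 2i.
Hence f_h = C1*cos(2*x)*exp(2*x) + C2*exp(2*x)*sin(2*x).
Try f_p = A*exp(4*x). Substituting into the equation and dividing by exp(4*x) gives A = 1/2, so f_p = exp(4*x)/2.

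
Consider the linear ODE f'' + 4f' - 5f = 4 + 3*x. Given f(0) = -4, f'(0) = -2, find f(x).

f = -32/25 - 11*exp(-5*x)/50 - 5*exp(x)/2 - 3*x/5

Characteristic equation r² + 4r - 5 = 0 factors as (r - 1)(r + 5) = 0, so r = 1, -5.
Hence f_h = C1*exp(x) + C2*exp(-5*x).
For the particular solution try f_p = A0 + A1*x. Substituting and matching coefficients of each power of x gives A0 = -32/25, A1 = -3/5, so f_p = -32/25 - 3*x/5.
General solution: f = -32/25 - 3*x/5 + C1*exp(x) + C2*exp(-5*x).
Apply the initial conditions: f(0) = -32/25 + C1 + C2 = -4 and f'(0) = -3/5 + C1 - 5*C2 = -2. Solving gives C1 = -5/2, C2 = -11/50.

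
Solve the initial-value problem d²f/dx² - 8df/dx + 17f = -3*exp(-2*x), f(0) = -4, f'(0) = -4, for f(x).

f = -3*exp(-2*x)/37 - 145*cos(x)*exp(4*x)/37 + 426*exp(4*x)*sin(x)/37

Characteristic equation r² - 8r + 17 = 0 has discriminant (-8)² - 4·(17) = -4 < 0, so r = 4 ± i.
Hence f_h = C1*cos(x)*exp(4*x) + C2*exp(4*x)*sin(x).
Try f_p = A*exp(-2*x). Substituting into the equation and dividing by exp(-2*x) gives A = -3/37, so f_p = -3*exp(-2*x)/37.
General solution: f = -3*exp(-2*x)/37 + C1*cos(x)*exp(4*x) + C2*exp(4*x)*sin(x).
Apply the initial conditions: f(0) = -3/37 + C1 = -4 and f'(0) = 6/37 + C2 + 4*C1 = -4. Solving gives C1 = -145/37, C2 = 426/37.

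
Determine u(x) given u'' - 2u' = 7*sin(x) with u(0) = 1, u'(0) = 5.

u = -5 - 7*sin(x)/5 + 14*cos(x)/5 + 16*exp(2*x)/5

Characteristic equation r² - 2r = 0 factors as (r - 2)r = 0, so r = 2, 0.
Hence u_h = C1*exp(2*x) + C2.
Try u_p = A*cos(x) + B*sin(x). Substituting and equating the coefficients of cos(x) and sin(x) gives A = 14/5, B = -7/5, so u_p = -7*sin(x)/5 + 14*cos(x)/5.
General solution: u = C2 - 7*sin(x)/5 + 14*cos(x)/5 + C1*exp(2*x).
Apply the initial conditions: u(0) = 14/5 + C1 + C2 = 1 and u'(0) = -7/5 + 2*C1 = 5. Solving gives C1 = 16/5, C2 = -5.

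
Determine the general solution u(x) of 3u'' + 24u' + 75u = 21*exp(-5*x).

Divide through by 3: u'' + 8u' + 25u = 7*exp(-5*x).
Characteristic equation r² + 8r + 25 = 0 has discriminant (8)² - 4·(25) = -36 < 0, so r = -4 ± 3i.
Hence u_h = C1*cos(3*x)*exp(-4*x) + C2*exp(-4*x)*sin(3*x).
Try u_p = A*exp(-5*x). Substituting into the equation and dividing by exp(-5*x) gives A = 7/10, so u_p = 7*exp(-5*x)/10.

u = 7*exp(-5*x)/10 + C1*cos(3*x)*exp(-4*x) + C2*exp(-4*x)*sin(3*x)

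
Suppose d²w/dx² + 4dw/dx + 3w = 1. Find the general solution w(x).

w = 1/3 + C1*exp(-3*x) + C2*exp(-x)

Characteristic equation r² + 4r + 3 = 0 factors as (r + 3)(r + 1) = 0, so r = -3, -1.
Hence w_h = C1*exp(-3*x) + C2*exp(-x).
For the particular solution try w_p = A0. Substituting and matching coefficients of each power of x gives A0 = 1/3, so w_p = 1/3.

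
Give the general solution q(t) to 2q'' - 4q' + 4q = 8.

q = 2 + C1*cos(t)*exp(t) + C2*exp(t)*sin(t)

Divide through by 2: q'' - 2q' + 2q = 4.
Characteristic equation r² - 2r + 2 = 0 has discriminant (-2)² - 4·(2) = -4 < 0, so r = 1 ± i.
Hence q_h = C1*cos(t)*exp(t) + C2*exp(t)*sin(t).
For the particular solution try q_p = A0. Substituting and matching coefficients of each power of t gives A0 = 2, so q_p = 2.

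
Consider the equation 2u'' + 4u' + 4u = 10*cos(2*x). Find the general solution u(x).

u = -cos(2*x)/2 + C1*cos(x)*exp(-x) + C2*exp(-x)*sin(x) + sin(2*x)

Divide through by 2: u'' + 2u' + 2u = 5*cos(2*x).
Characteristic equation r² + 2r + 2 = 0 has discriminant (2)² - 4·(2) = -4 < 0, so r = -1 ± i.
Hence u_h = C1*cos(x)*exp(-x) + C2*exp(-x)*sin(x).
Try u_p = A*cos(2*x) + B*sin(2*x). Substituting and equating the coefficients of cos(2x) and sin(2x) gives A = -1/2, B = 1, so u_p = -cos(2*x)/2 + sin(2*x).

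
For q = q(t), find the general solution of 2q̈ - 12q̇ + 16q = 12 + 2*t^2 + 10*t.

Divide through by 2: q'' - 6q' + 8q = 6 + t^2 + 5*t.
Characteristic equation r² - 6r + 8 = 0 factors as (r - 4)(r - 2) = 0, so r = 4, 2.
Hence q_h = C1*exp(4*t) + C2*exp(2*t).
For the particular solution try q_p = A0 + A1*t + A2*t^2. Substituting and matching coefficients of each power of t gives A0 = 85/64, A1 = 13/16, A2 = 1/8, so q_p = 85/64 + t^2/8 + 13*t/16.

q = 85/64 + t**2/8 + 13*t/16 + C1*exp(4*t) + C2*exp(2*t)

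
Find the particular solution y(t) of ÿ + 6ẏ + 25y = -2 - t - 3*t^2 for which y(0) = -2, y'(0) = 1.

Characteristic equation r² + 6r + 25 = 0 has discriminant (6)² - 4·(25) = -64 < 0, so r = -3 ± 4i.
Hence y_h = C1*cos(4*t)*exp(-3*t) + C2*exp(-3*t)*sin(4*t).
For the particular solution try y_p = A0 + A1*t + A2*t^2. Substituting and matching coefficients of each power of t gives A0 = -1166/15625, A1 = 11/625, A2 = -3/25, so y_p = -1166/15625 - 3*t^2/25 + 11*t/625.
General solution: y = -1166/15625 - 3*t^2/25 + 11*t/625 + C1*cos(4*t)*exp(-3*t) + C2*exp(-3*t)*sin(4*t).
Apply the initial conditions: y(0) = -1166/15625 + C1 = -2 and y'(0) = 11/625 - 3*C1 + 4*C2 = 1. Solving gives C1 = -30084/15625, C2 = -37451/31250.

y = -1166/15625 - 3*t**2/25 + 11*t/625 - 37451*exp(-3*t)*sin(4*t)/31250 - 30084*cos(4*t)*exp(-3*t)/15625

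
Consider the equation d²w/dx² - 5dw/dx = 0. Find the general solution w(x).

w = C2 + C1*exp(5*x)

Characteristic equation r² - 5r = 0 factors as (r - 5)r = 0, so r = 5, 0.
Hence w_h = C1*exp(5*x) + C2.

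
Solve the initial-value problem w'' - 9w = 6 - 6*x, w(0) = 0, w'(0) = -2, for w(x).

Characteristic equation r² - 9 = 0 factors as (r - 3)(r + 3) = 0, so r = 3, -3.
Hence w_h = C1*exp(3*x) + C2*exp(-3*x).
For the particular solution try w_p = A0 + A1*x. Substituting and matching coefficients of each power of x gives A0 = -2/3, A1 = 2/3, so w_p = -2/3 + 2*x/3.
General solution: w = -2/3 + 2*x/3 + C1*exp(3*x) + C2*exp(-3*x).
Apply the initial conditions: w(0) = -2/3 + C1 + C2 = 0 and w'(0) = 2/3 - 3*C2 + 3*C1 = -2. Solving gives C1 = -1/9, C2 = 7/9.

w = -2/3 - exp(3*x)/9 + 2*x/3 + 7*exp(-3*x)/9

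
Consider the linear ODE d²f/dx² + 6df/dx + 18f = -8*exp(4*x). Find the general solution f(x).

Characteristic equation r² + 6r + 18 = 0 has discriminant (6)² - 4·(18) = -36 < 0, so r = -3 ± 3i.
Hence f_h = C1*cos(3*x)*exp(-3*x) + C2*exp(-3*x)*sin(3*x).
Try f_p = A*exp(4*x). Substituting into the equation and dividing by exp(4*x) gives A = -4/29, so f_p = -4*exp(4*x)/29.

f = -4*exp(4*x)/29 + C1*cos(3*x)*exp(-3*x) + C2*exp(-3*x)*sin(3*x)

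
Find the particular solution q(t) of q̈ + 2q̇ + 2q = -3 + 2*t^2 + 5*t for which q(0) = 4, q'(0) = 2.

Characteristic equation r² + 2r + 2 = 0 has discriminant (2)² - 4·(2) = -4 < 0, so r = -1 ± i.
Hence q_h = C1*cos(t)*exp(-t) + C2*exp(-t)*sin(t).
For the particular solution try q_p = A0 + A1*t + A2*t^2. Substituting and matching coefficients of each power of t gives A0 = -3, A1 = 1/2, A2 = 1, so q_p = -3 + t^2 + t/2.
General solution: q = -3 + t^2 + t/2 + C1*cos(t)*exp(-t) + C2*exp(-t)*sin(t).
Apply the initial conditions: q(0) = -3 + C1 = 4 and q'(0) = 1/2 + C2 - C1 = 2. Solving gives C1 = 7, C2 = 17/2.

q = -3 + t**2 + t/2 + 7*cos(t)*exp(-t) + 17*exp(-t)*sin(t)/2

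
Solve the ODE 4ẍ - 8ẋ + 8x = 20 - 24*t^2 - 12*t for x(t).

Divide through by 4: x'' - 2x' + 2x = 5 - 6*t^2 - 3*t.
Characteristic equation r² - 2r + 2 = 0 has discriminant (-2)² - 4·(2) = -4 < 0, so r = 1 ± i.
Hence x_h = C1*cos(t)*exp(t) + C2*exp(t)*sin(t).
For the particular solution try x_p = A0 + A1*t + A2*t^2. Substituting and matching coefficients of each power of t gives A0 = -2, A1 = -15/2, A2 = -3, so x_p = -2 - 3*t^2 - 15*t/2.

x = -2 - 3*t**2 - 15*t/2 + C1*cos(t)*exp(t) + C2*exp(t)*sin(t)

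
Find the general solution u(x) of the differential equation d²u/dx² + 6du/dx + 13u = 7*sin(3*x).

u = -63*cos(3*x)/170 + 7*sin(3*x)/85 + C1*cos(2*x)*exp(-3*x) + C2*exp(-3*x)*sin(2*x)

Characteristic equation r² + 6r + 13 = 0 has discriminant (6)² - 4·(13) = -16 < 0, so r = -3 ± 2i.
Hence u_h = C1*cos(2*x)*exp(-3*x) + C2*exp(-3*x)*sin(2*x).
Try u_p = A*cos(3*x) + B*sin(3*x). Substituting and equating the coefficients of cos(3x) and sin(3x) gives A = -63/170, B = 7/85, so u_p = -63*cos(3*x)/170 + 7*sin(3*x)/85.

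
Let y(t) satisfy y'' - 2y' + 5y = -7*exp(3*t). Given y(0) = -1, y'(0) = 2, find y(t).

Characteristic equation r² - 2r + 5 = 0 has discriminant (-2)² - 4·(5) = -16 < 0, so r = 1 ± 2i.
Hence y_h = C1*cos(2*t)*exp(t) + C2*exp(t)*sin(2*t).
Try y_p = A*exp(3*t). Substituting into the equation and dividing by exp(3*t) gives A = -7/8, so y_p = -7*exp(3*t)/8.
General solution: y = -7*exp(3*t)/8 + C1*cos(2*t)*exp(t) + C2*exp(t)*sin(2*t).
Apply the initial conditions: y(0) = -7/8 + C1 = -1 and y'(0) = -21/8 + C1 + 2*C2 = 2. Solving gives C1 = -1/8, C2 = 19/8.

y = -7*exp(3*t)/8 - cos(2*t)*exp(t)/8 + 19*exp(t)*sin(2*t)/8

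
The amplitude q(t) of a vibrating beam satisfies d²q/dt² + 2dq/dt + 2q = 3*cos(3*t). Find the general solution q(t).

Characteristic equation r² + 2r + 2 = 0 has discriminant (2)² - 4·(2) = -4 < 0, so r = -1 ± i.
Hence q_h = C1*cos(t)*exp(-t) + C2*exp(-t)*sin(t).
Try q_p = A*cos(3*t) + B*sin(3*t). Substituting and equating the coefficients of cos(3t) and sin(3t) gives A = -21/85, B = 18/85, so q_p = -21*cos(3*t)/85 + 18*sin(3*t)/85.

q = -21*cos(3*t)/85 + 18*sin(3*t)/85 + C1*cos(t)*exp(-t) + C2*exp(-t)*sin(t)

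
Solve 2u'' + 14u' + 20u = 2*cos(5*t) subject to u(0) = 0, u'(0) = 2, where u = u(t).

u = -19*exp(-5*t)/30 - 3*cos(5*t)/290 + 7*sin(5*t)/290 + 56*exp(-2*t)/87

Divide through by 2: u'' + 7u' + 10u = cos(5*t).
Characteristic equation r² + 7r + 10 = 0 factors as (r + 5)(r + 2) = 0, so r = -5, -2.
Hence u_h = C1*exp(-5*t) + C2*exp(-2*t).
Try u_p = A*cos(5*t) + B*sin(5*t). Substituting and equating the coefficients of cos(5t) and sin(5t) gives A = -3/290, B = 7/290, so u_p = -3*cos(5*t)/290 + 7*sin(5*t)/290.
General solution: u = -3*cos(5*t)/290 + 7*sin(5*t)/290 + C1*exp(-5*t) + C2*exp(-2*t).
Apply the initial conditions: u(0) = -3/290 + C1 + C2 = 0 and u'(0) = 7/58 - 5*C1 - 2*C2 = 2. Solving gives C1 = -19/30, C2 = 56/87.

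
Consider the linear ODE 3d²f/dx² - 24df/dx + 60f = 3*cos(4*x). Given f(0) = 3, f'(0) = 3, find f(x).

Divide through by 3: f'' - 8f' + 20f = cos(4*x).
Characteristic equation r² - 8r + 20 = 0 has discriminant (-8)² - 4·(20) = -16 < 0, so r = 4 ± 2i.
Hence f_h = C1*cos(2*x)*exp(4*x) + C2*exp(4*x)*sin(2*x).
Try f_p = A*cos(4*x) + B*sin(4*x). Substituting and equating the coefficients of cos(4x) and sin(4x) gives A = 1/260, B = -2/65, so f_p = -2*sin(4*x)/65 + cos(4*x)/260.
General solution: f = -2*sin(4*x)/65 + cos(4*x)/260 + C1*cos(2*x)*exp(4*x) + C2*exp(4*x)*sin(2*x).
Apply the initial conditions: f(0) = 1/260 + C1 = 3 and f'(0) = -8/65 + 2*C2 + 4*C1 = 3. Solving gives C1 = 779/260, C2 = -288/65.

f = -2*sin(4*x)/65 + cos(4*x)/260 - 288*exp(4*x)*sin(2*x)/65 + 779*cos(2*x)*exp(4*x)/260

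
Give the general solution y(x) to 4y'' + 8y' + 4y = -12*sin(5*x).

y = 15*cos(5*x)/338 + 18*sin(5*x)/169 + C1*exp(-x) + C2*x*exp(-x)

Divide through by 4: y'' + 2y' + y = -3*sin(5*x).
Characteristic equation r² + 2r + 1 = 0 has discriminant (2)² - 4·(1) = 0, so r = -1 is a repeated root.
Hence y_h = (C1 + C2*x)*exp(-x).
Try y_p = A*cos(5*x) + B*sin(5*x). Substituting and equating the coefficients of cos(5x) and sin(5x) gives A = 15/338, B = 18/169, so y_p = 15*cos(5*x)/338 + 18*sin(5*x)/169.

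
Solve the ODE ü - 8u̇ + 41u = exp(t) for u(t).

Characteristic equation r² - 8r + 41 = 0 has discriminant (-8)² - 4·(41) = -100 < 0, so r = 4 ± 5i.
Hence u_h = C1*cos(5*t)*exp(4*t) + C2*exp(4*t)*sin(5*t).
Try u_p = A*exp(t). Substituting into the equation and dividing by exp(t) gives A = 1/34, so u_p = exp(t)/34.

u = exp(t)/34 + C1*cos(5*t)*exp(4*t) + C2*exp(4*t)*sin(5*t)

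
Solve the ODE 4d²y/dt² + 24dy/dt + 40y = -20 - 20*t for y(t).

Divide through by 4: y'' + 6y' + 10y = -5 - 5*t.
Characteristic equation r² + 6r + 10 = 0 has discriminant (6)² - 4·(10) = -4 < 0, so r = -3 ± i.
Hence y_h = C1*cos(t)*exp(-3*t) + C2*exp(-3*t)*sin(t).
For the particular solution try y_p = A0 + A1*t. Substituting and matching coefficients of each power of t gives A0 = -1/5, A1 = -1/2, so y_p = -1/5 - t/2.

y = -1/5 - t/2 + C1*cos(t)*exp(-3*t) + C2*exp(-3*t)*sin(t)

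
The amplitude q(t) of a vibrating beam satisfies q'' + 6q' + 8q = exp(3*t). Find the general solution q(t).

Characteristic equation r² + 6r + 8 = 0 factors as (r + 2)(r + 4) = 0, so r = -2, -4.
Hence q_h = C1*exp(-2*t) + C2*exp(-4*t).
Try q_p = A*exp(3*t). Substituting into the equation and dividing by exp(3*t) gives A = 1/35, so q_p = exp(3*t)/35.

q = exp(3*t)/35 + C1*exp(-2*t) + C2*exp(-4*t)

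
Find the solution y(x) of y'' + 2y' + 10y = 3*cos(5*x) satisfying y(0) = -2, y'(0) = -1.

y = -9*cos(5*x)/65 + 6*sin(5*x)/65 - 121*cos(3*x)*exp(-x)/65 - 72*exp(-x)*sin(3*x)/65

Characteristic equation r² + 2r + 10 = 0 has discriminant (2)² - 4·(10) = -36 < 0, so r = -1 ± 3i.
Hence y_h = C1*cos(3*x)*exp(-x) + C2*exp(-x)*sin(3*x).
Try y_p = A*cos(5*x) + B*sin(5*x). Substituting and equating the coefficients of cos(5x) and sin(5x) gives A = -9/65, B = 6/65, so y_p = -9*cos(5*x)/65 + 6*sin(5*x)/65.
General solution: y = -9*cos(5*x)/65 + 6*sin(5*x)/65 + C1*cos(3*x)*exp(-x) + C2*exp(-x)*sin(3*x).
Apply the initial conditions: y(0) = -9/65 + C1 = -2 and y'(0) = 6/13 - C1 + 3*C2 = -1. Solving gives C1 = -121/65, C2 = -72/65.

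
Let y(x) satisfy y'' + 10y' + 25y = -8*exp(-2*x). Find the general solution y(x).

y = -8*exp(-2*x)/9 + C1*exp(-5*x) + C2*x*exp(-5*x)

Characteristic equation r² + 10r + 25 = 0 has discriminant (10)² - 4·(25) = 0, so r = -5 is a repeated root.
Hence y_h = (C1 + C2*x)*exp(-5*x).
Try y_p = A*exp(-2*x). Substituting into the equation and dividing by exp(-2*x) gives A = -8/9, so y_p = -8*exp(-2*x)/9.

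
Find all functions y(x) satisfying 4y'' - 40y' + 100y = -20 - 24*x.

y = -37/125 - 6*x/25 + C1*exp(5*x) + C2*x*exp(5*x)

Divide through by 4: y'' - 10y' + 25y = -5 - 6*x.
Characteristic equation r² - 10r + 25 = 0 has discriminant (-10)² - 4·(25) = 0, so r = 5 is a repeated root.
Hence y_h = (C1 + C2*x)*exp(5*x).
For the particular solution try y_p = A0 + A1*x. Substituting and matching coefficients of each power of x gives A0 = -37/125, A1 = -6/25, so y_p = -37/125 - 6*x/25.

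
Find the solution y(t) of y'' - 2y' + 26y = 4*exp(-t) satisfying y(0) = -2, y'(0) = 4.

y = 4*exp(-t)/29 - 62*cos(5*t)*exp(t)/29 + 182*exp(t)*sin(5*t)/145

Characteristic equation r² - 2r + 26 = 0 has discriminant (-2)² - 4·(26) = -100 < 0, so r = 1 ± 5i.
Hence y_h = C1*cos(5*t)*exp(t) + C2*exp(t)*sin(5*t).
Try y_p = A*exp(-t). Substituting into the equation and dividing by exp(-t) gives A = 4/29, so y_p = 4*exp(-t)/29.
General solution: y = 4*exp(-t)/29 + C1*cos(5*t)*exp(t) + C2*exp(t)*sin(5*t).
Apply the initial conditions: y(0) = 4/29 + C1 = -2 and y'(0) = -4/29 + C1 + 5*C2 = 4. Solving gives C1 = -62/29, C2 = 182/145.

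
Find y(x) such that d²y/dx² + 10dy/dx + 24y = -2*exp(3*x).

y = -2*exp(3*x)/63 + C1*exp(-4*x) + C2*exp(-6*x)

Characteristic equation r² + 10r + 24 = 0 factors as (r + 4)(r + 6) = 0, so r = -4, -6.
Hence y_h = C1*exp(-4*x) + C2*exp(-6*x).
Try y_p = A*exp(3*x). Substituting into the equation and dividing by exp(3*x) gives A = -2/63, so y_p = -2*exp(3*x)/63.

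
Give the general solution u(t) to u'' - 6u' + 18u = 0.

u = C1*cos(3*t)*exp(3*t) + C2*exp(3*t)*sin(3*t)

Characteristic equation r² - 6r + 18 = 0 has discriminant (-6)² - 4·(18) = -36 < 0, so r = 3 ± 3i.
Hence u_h = C1*cos(3*t)*exp(3*t) + C2*exp(3*t)*sin(3*t).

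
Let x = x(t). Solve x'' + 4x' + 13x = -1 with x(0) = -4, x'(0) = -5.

x = -1/13 - 167*exp(-2*t)*sin(3*t)/39 - 51*cos(3*t)*exp(-2*t)/13

Characteristic equation r² + 4r + 13 = 0 has discriminant (4)² - 4·(13) = -36 < 0, so r = -2 ± 3i.
Hence x_h = C1*cos(3*t)*exp(-2*t) + C2*exp(-2*t)*sin(3*t).
For the particular solution try x_p = A0. Substituting and matching coefficients of each power of t gives A0 = -1/13, so x_p = -1/13.
General solution: x = -1/13 + C1*cos(3*t)*exp(-2*t) + C2*exp(-2*t)*sin(3*t).
Apply the initial conditions: x(0) = -1/13 + C1 = -4 and x'(0) = -2*C1 + 3*C2 = -5. Solving gives C1 = -51/13, C2 = -167/39.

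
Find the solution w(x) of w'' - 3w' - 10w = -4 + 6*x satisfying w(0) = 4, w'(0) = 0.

w = 29/50 - 3*x/5 + 33*exp(-2*x)/14 + 186*exp(5*x)/175

Characteristic equation r² - 3r - 10 = 0 factors as (r - 5)(r + 2) = 0, so r = 5, -2.
Hence w_h = C1*exp(5*x) + C2*exp(-2*x).
For the particular solution try w_p = A0 + A1*x. Substituting and matching coefficients of each power of x gives A0 = 29/50, A1 = -3/5, so w_p = 29/50 - 3*x/5.
General solution: w = 29/50 - 3*x/5 + C1*exp(5*x) + C2*exp(-2*x).
Apply the initial conditions: w(0) = 29/50 + C1 + C2 = 4 and w'(0) = -3/5 - 2*C2 + 5*C1 = 0. Solving gives C1 = 186/175, C2 = 33/14.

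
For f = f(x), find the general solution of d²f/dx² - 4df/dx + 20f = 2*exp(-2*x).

f = exp(-2*x)/16 + C1*cos(4*x)*exp(2*x) + C2*exp(2*x)*sin(4*x)

Characteristic equation r² - 4r + 20 = 0 has discriminant (-4)² - 4·(20) = -64 < 0, so r = 2 ± 4i.
Hence f_h = C1*cos(4*x)*exp(2*x) + C2*exp(2*x)*sin(4*x).
Try f_p = A*exp(-2*x). Substituting into the equation and dividing by exp(-2*x) gives A = 1/16, so f_p = exp(-2*x)/16.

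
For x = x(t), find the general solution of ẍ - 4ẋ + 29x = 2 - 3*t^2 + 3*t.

Characteristic equation r² - 4r + 29 = 0 has discriminant (-4)² - 4·(29) = -100 < 0, so r = 2 ± 5i.
Hence x_h = C1*cos(5*t)*exp(2*t) + C2*exp(2*t)*sin(5*t).
For the particular solution try x_p = A0 + A1*t + A2*t^2. Substituting and matching coefficients of each power of t gives A0 = 2108/24389, A1 = 63/841, A2 = -3/29, so x_p = 2108/24389 - 3*t^2/29 + 63*t/841.

x = 2108/24389 - 3*t**2/29 + 63*t/841 + C1*cos(5*t)*exp(2*t) + C2*exp(2*t)*sin(5*t)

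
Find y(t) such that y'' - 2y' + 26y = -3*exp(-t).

Characteristic equation r² - 2r + 26 = 0 has discriminant (-2)² - 4·(26) = -100 < 0, so r = 1 ± 5i.
Hence y_h = C1*cos(5*t)*exp(t) + C2*exp(t)*sin(5*t).
Try y_p = A*exp(-t). Substituting into the equation and dividing by exp(-t) gives A = -3/29, so y_p = -3*exp(-t)/29.

y = -3*exp(-t)/29 + C1*cos(5*t)*exp(t) + C2*exp(t)*sin(5*t)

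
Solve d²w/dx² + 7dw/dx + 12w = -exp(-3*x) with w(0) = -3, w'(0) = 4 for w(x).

w = -7*exp(-3*x) + 4*exp(-4*x) - x*exp(-3*x)

Characteristic equation r² + 7r + 12 = 0 factors as (r + 3)(r + 4) = 0, so r = -3, -4.
Hence w_h = C1*exp(-3*x) + C2*exp(-4*x).
Since exp(-3*x) solves the homogeneous equation (r = -3 is a root of multiplicity 1), multiply the trial by x. Try w_p = A*x*exp(-3*x). Substituting into the equation and dividing by exp(-3*x) gives A = -1, so w_p = -x*exp(-3*x).
General solution: w = C1*exp(-3*x) + C2*exp(-4*x) - x*exp(-3*x).
Apply the initial conditions: w(0) = C1 + C2 = -3 and w'(0) = -1 - 4*C2 - 3*C1 = 4. Solving gives C1 = -7, C2 = 4.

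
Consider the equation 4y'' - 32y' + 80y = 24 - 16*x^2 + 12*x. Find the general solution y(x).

Divide through by 4: y'' - 8y' + 20y = 6 - 4*x^2 + 3*x.
Characteristic equation r² - 8r + 20 = 0 has discriminant (-8)² - 4·(20) = -16 < 0, so r = 4 ± 2i.
Hence y_h = C1*cos(2*x)*exp(4*x) + C2*exp(4*x)*sin(2*x).
For the particular solution try y_p = A0 + A1*x + A2*x^2. Substituting and matching coefficients of each power of x gives A0 = 79/250, A1 = -1/100, A2 = -1/5, so y_p = 79/250 - x^2/5 - x/100.

y = 79/250 - x**2/5 - x/100 + C1*cos(2*x)*exp(4*x) + C2*exp(4*x)*sin(2*x)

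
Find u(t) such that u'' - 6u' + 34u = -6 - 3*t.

u = -111/578 - 3*t/34 + C1*cos(5*t)*exp(3*t) + C2*exp(3*t)*sin(5*t)

Characteristic equation r² - 6r + 34 = 0 has discriminant (-6)² - 4·(34) = -100 < 0, so r = 3 ± 5i.
Hence u_h = C1*cos(5*t)*exp(3*t) + C2*exp(3*t)*sin(5*t).
For the particular solution try u_p = A0 + A1*t. Substituting and matching coefficients of each power of t gives A0 = -111/578, A1 = -3/34, so u_p = -111/578 - 3*t/34.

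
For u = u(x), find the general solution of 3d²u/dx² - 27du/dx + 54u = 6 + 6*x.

Divide through by 3: u'' - 9u' + 18u = 2 + 2*x.
Characteristic equation r² - 9r + 18 = 0 factors as (r - 3)(r - 6) = 0, so r = 3, 6.
Hence u_h = C1*exp(3*x) + C2*exp(6*x).
For the particular solution try u_p = A0 + A1*x. Substituting and matching coefficients of each power of x gives A0 = 1/6, A1 = 1/9, so u_p = 1/6 + x/9.

u = 1/6 + x/9 + C1*exp(3*x) + C2*exp(6*x)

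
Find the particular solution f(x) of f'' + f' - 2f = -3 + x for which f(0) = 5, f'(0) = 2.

Characteristic equation r² + r - 2 = 0 factors as (r + 2)(r - 1) = 0, so r = -2, 1.
Hence f_h = C1*exp(-2*x) + C2*exp(x).
For the particular solution try f_p = A0 + A1*x. Substituting and matching coefficients of each power of x gives A0 = 5/4, A1 = -1/2, so f_p = 5/4 - x/2.
General solution: f = 5/4 - x/2 + C1*exp(-2*x) + C2*exp(x).
Apply the initial conditions: f(0) = 5/4 + C1 + C2 = 5 and f'(0) = -1/2 + C2 - 2*C1 = 2. Solving gives C1 = 5/12, C2 = 10/3.

f = 5/4 - x/2 + 5*exp(-2*x)/12 + 10*exp(x)/3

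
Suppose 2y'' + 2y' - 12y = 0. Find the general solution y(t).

y = C1*exp(-3*t) + C2*exp(2*t)

Divide through by 2: y'' + y' - 6y = 0.
Characteristic equation r² + r - 6 = 0 factors as (r + 3)(r - 2) = 0, so r = -3, 2.
Hence y_h = C1*exp(-3*t) + C2*exp(2*t).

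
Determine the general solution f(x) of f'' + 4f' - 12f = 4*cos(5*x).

f = -148*cos(5*x)/1769 + 80*sin(5*x)/1769 + C1*exp(-6*x) + C2*exp(2*x)

Characteristic equation r² + 4r - 12 = 0 factors as (r + 6)(r - 2) = 0, so r = -6, 2.
Hence f_h = C1*exp(-6*x) + C2*exp(2*x).
Try f_p = A*cos(5*x) + B*sin(5*x). Substituting and equating the coefficients of cos(5x) and sin(5x) gives A = -148/1769, B = 80/1769, so f_p = -148*cos(5*x)/1769 + 80*sin(5*x)/1769.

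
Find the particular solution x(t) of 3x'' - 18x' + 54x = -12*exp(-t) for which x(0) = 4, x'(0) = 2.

Divide through by 3: x'' - 6x' + 18x = -4*exp(-t).
Characteristic equation r² - 6r + 18 = 0 has discriminant (-6)² - 4·(18) = -36 < 0, so r = 3 ± 3i.
Hence x_h = C1*cos(3*t)*exp(3*t) + C2*exp(3*t)*sin(3*t).
Try x_p = A*exp(-t). Substituting into the equation and dividing by exp(-t) gives A = -4/25, so x_p = -4*exp(-t)/25.
General solution: x = -4*exp(-t)/25 + C1*cos(3*t)*exp(3*t) + C2*exp(3*t)*sin(3*t).
Apply the initial conditions: x(0) = -4/25 + C1 = 4 and x'(0) = 4/25 + 3*C1 + 3*C2 = 2. Solving gives C1 = 104/25, C2 = -266/75.

x = -4*exp(-t)/25 - 266*exp(3*t)*sin(3*t)/75 + 104*cos(3*t)*exp(3*t)/25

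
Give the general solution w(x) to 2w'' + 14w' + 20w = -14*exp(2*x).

Divide through by 2: w'' + 7w' + 10w = -7*exp(2*x).
Characteristic equation r² + 7r + 10 = 0 factors as (r + 5)(r + 2) = 0, so r = -5, -2.
Hence w_h = C1*exp(-5*x) + C2*exp(-2*x).
Try w_p = A*exp(2*x). Substituting into the equation and dividing by exp(2*x) gives A = -1/4, so w_p = -exp(2*x)/4.

w = -exp(2*x)/4 + C1*exp(-5*x) + C2*exp(-2*x)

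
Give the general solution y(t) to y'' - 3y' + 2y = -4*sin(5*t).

y = -30*cos(5*t)/377 + 46*sin(5*t)/377 + C1*exp(t) + C2*exp(2*t)

Characteristic equation r² - 3r + 2 = 0 factors as (r - 1)(r - 2) = 0, so r = 1, 2.
Hence y_h = C1*exp(t) + C2*exp(2*t).
Try y_p = A*cos(5*t) + B*sin(5*t). Substituting and equating the coefficients of cos(5t) and sin(5t) gives A = -30/377, B = 46/377, so y_p = -30*cos(5*t)/377 + 46*sin(5*t)/377.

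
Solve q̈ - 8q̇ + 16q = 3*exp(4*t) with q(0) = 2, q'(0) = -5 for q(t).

Characteristic equation r² - 8r + 16 = 0 has discriminant (-8)² - 4·(16) = 0, so r = 4 is a repeated root.
Hence q_h = (C1 + C2*t)*exp(4*t).
Since exp(4*t) solves the homogeneous equation (r = 4 is a root of multiplicity 2), multiply the trial by t^2. Try q_p = A*t^2*exp(4*t). Substituting into the equation and dividing by exp(4*t) gives A = 3/2, so q_p = 3*t^2*exp(4*t)/2.
General solution: q = C1*exp(4*t) + 3*t^2*exp(4*t)/2 + C2*t*exp(4*t).
Apply the initial conditions: q(0) = C1 = 2 and q'(0) = C2 + 4*C1 = -5. Solving gives C1 = 2, C2 = -13.

q = 2*exp(4*t) - 13*t*exp(4*t) + 3*t**2*exp(4*t)/2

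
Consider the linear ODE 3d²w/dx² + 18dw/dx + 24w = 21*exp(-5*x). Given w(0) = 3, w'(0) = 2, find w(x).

w = -15*exp(-4*x)/2 + 7*exp(-5*x)/3 + 49*exp(-2*x)/6

Divide through by 3: w'' + 6w' + 8w = 7*exp(-5*x).
Characteristic equation r² + 6r + 8 = 0 factors as (r + 4)(r + 2) = 0, so r = -4, -2.
Hence w_h = C1*exp(-4*x) + C2*exp(-2*x).
Try w_p = A*exp(-5*x). Substituting into the equation and dividing by exp(-5*x) gives A = 7/3, so w_p = 7*exp(-5*x)/3.
General solution: w = 7*exp(-5*x)/3 + C1*exp(-4*x) + C2*exp(-2*x).
Apply the initial conditions: w(0) = 7/3 + C1 + C2 = 3 and w'(0) = -35/3 - 4*C1 - 2*C2 = 2. Solving gives C1 = -15/2, C2 = 49/6.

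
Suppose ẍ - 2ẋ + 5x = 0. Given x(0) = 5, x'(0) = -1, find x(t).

Characteristic equation r² - 2r + 5 = 0 has discriminant (-2)² - 4·(5) = -16 < 0, so r = 1 ± 2i.
Hence x_h = C1*cos(2*t)*exp(t) + C2*exp(t)*sin(2*t).
Apply the initial conditions: x(0) = C1 = 5 and x'(0) = C1 + 2*C2 = -1. Solving gives C1 = 5, C2 = -3.

x = -3*exp(t)*sin(2*t) + 5*cos(2*t)*exp(t)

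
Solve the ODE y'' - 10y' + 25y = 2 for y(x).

y = 2/25 + C1*exp(5*x) + C2*x*exp(5*x)

Characteristic equation r² - 10r + 25 = 0 has discriminant (-10)² - 4·(25) = 0, so r = 5 is a repeated root.
Hence y_h = (C1 + C2*x)*exp(5*x).
For the particular solution try y_p = A0. Substituting and matching coefficients of each power of x gives A0 = 2/25, so y_p = 2/25.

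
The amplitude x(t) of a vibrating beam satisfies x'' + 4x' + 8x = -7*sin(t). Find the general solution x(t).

Characteristic equation r² + 4r + 8 = 0 has discriminant (4)² - 4·(8) = -16 < 0, so r = -2 ± 2i.
Hence x_h = C1*cos(2*t)*exp(-2*t) + C2*exp(-2*t)*sin(2*t).
Try x_p = A*cos(t) + B*sin(t). Substituting and equating the coefficients of cos(t) and sin(t) gives A = 28/65, B = -49/65, so x_p = -49*sin(t)/65 + 28*cos(t)/65.

x = -49*sin(t)/65 + 28*cos(t)/65 + C1*cos(2*t)*exp(-2*t) + C2*exp(-2*t)*sin(2*t)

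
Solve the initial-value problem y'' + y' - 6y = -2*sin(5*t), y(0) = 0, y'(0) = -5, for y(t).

y = -31*exp(2*t)/29 + 5*cos(5*t)/493 + 18*exp(-3*t)/17 + 31*sin(5*t)/493

Characteristic equation r² + r - 6 = 0 factors as (r + 3)(r - 2) = 0, so r = -3, 2.
Hence y_h = C1*exp(-3*t) + C2*exp(2*t).
Try y_p = A*cos(5*t) + B*sin(5*t). Substituting and equating the coefficients of cos(5t) and sin(5t) gives A = 5/493, B = 31/493, so y_p = 5*cos(5*t)/493 + 31*sin(5*t)/493.
General solution: y = 5*cos(5*t)/493 + 31*sin(5*t)/493 + C1*exp(-3*t) + C2*exp(2*t).
Apply the initial conditions: y(0) = 5/493 + C1 + C2 = 0 and y'(0) = 155/493 - 3*C1 + 2*C2 = -5. Solving gives C1 = 18/17, C2 = -31/29.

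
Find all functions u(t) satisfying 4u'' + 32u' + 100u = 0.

u = C1*cos(3*t)*exp(-4*t) + C2*exp(-4*t)*sin(3*t)

Divide through by 4: u'' + 8u' + 25u = 0.
Characteristic equation r² + 8r + 25 = 0 has discriminant (8)² - 4·(25) = -36 < 0, so r = -4 ± 3i.
Hence u_h = C1*cos(3*t)*exp(-4*t) + C2*exp(-4*t)*sin(3*t).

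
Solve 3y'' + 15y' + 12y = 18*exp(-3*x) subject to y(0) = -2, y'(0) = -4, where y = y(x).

y = -3*exp(-x) - 3*exp(-3*x) + 4*exp(-4*x)

Divide through by 3: y'' + 5y' + 4y = 6*exp(-3*x).
Characteristic equation r² + 5r + 4 = 0 factors as (r + 1)(r + 4) = 0, so r = -1, -4.
Hence y_h = C1*exp(-x) + C2*exp(-4*x).
Try y_p = A*exp(-3*x). Substituting into the equation and dividing by exp(-3*x) gives A = -3, so y_p = -3*exp(-3*x).
General solution: y = -3*exp(-3*x) + C1*exp(-x) + C2*exp(-4*x).
Apply the initial conditions: y(0) = -3 + C1 + C2 = -2 and y'(0) = 9 - C1 - 4*C2 = -4. Solving gives C1 = -3, C2 = 4.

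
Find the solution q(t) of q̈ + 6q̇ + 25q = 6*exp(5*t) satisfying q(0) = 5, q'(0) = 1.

q = 3*exp(5*t)/40 + 77*exp(-3*t)*sin(4*t)/20 + 197*cos(4*t)*exp(-3*t)/40

Characteristic equation r² + 6r + 25 = 0 has discriminant (6)² - 4·(25) = -64 < 0, so r = -3 ± 4i.
Hence q_h = C1*cos(4*t)*exp(-3*t) + C2*exp(-3*t)*sin(4*t).
Try q_p = A*exp(5*t). Substituting into the equation and dividing by exp(5*t) gives A = 3/40, so q_p = 3*exp(5*t)/40.
General solution: q = 3*exp(5*t)/40 + C1*cos(4*t)*exp(-3*t) + C2*exp(-3*t)*sin(4*t).
Apply the initial conditions: q(0) = 3/40 + C1 = 5 and q'(0) = 3/8 - 3*C1 + 4*C2 = 1. Solving gives C1 = 197/40, C2 = 77/20.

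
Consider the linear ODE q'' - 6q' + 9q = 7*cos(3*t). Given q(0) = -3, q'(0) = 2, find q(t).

Characteristic equation r² - 6r + 9 = 0 has discriminant (-6)² - 4·(9) = 0, so r = 3 is a repeated root.
Hence q_h = (C1 + C2*t)*exp(3*t).
Try q_p = A*cos(3*t) + B*sin(3*t). Substituting and equating the coefficients of cos(3t) and sin(3t) gives A = 0, B = -7/18, so q_p = -7*sin(3*t)/18.
General solution: q = -7*sin(3*t)/18 + C1*exp(3*t) + C2*t*exp(3*t).
Apply the initial conditions: q(0) = C1 = -3 and q'(0) = -7/6 + C2 + 3*C1 = 2. Solving gives C1 = -3, C2 = 73/6.

q = -3*exp(3*t) - 7*sin(3*t)/18 + 73*t*exp(3*t)/6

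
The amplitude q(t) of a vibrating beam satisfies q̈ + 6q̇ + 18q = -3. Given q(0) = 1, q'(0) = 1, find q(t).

q = -1/6 + 3*exp(-3*t)*sin(3*t)/2 + 7*cos(3*t)*exp(-3*t)/6

Characteristic equation r² + 6r + 18 = 0 has discriminant (6)² - 4·(18) = -36 < 0, so r = -3 ± 3i.
Hence q_h = C1*cos(3*t)*exp(-3*t) + C2*exp(-3*t)*sin(3*t).
For the particular solution try q_p = A0. Substituting and matching coefficients of each power of t gives A0 = -1/6, so q_p = -1/6.
General solution: q = -1/6 + C1*cos(3*t)*exp(-3*t) + C2*exp(-3*t)*sin(3*t).
Apply the initial conditions: q(0) = -1/6 + C1 = 1 and q'(0) = -3*C1 + 3*C2 = 1. Solving gives C1 = 7/6, C2 = 3/2.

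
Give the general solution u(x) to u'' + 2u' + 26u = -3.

Characteristic equation r² + 2r + 26 = 0 has discriminant (2)² - 4·(26) = -100 < 0, so r = -1 ± 5i.
Hence u_h = C1*cos(5*x)*exp(-x) + C2*exp(-x)*sin(5*x).
For the particular solution try u_p = A0. Substituting and matching coefficients of each power of x gives A0 = -3/26, so u_p = -3/26.

u = -3/26 + C1*cos(5*x)*exp(-x) + C2*exp(-x)*sin(5*x)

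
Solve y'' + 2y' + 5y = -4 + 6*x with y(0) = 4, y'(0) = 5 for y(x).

y = -32/25 + 6*x/5 + 132*cos(2*x)*exp(-x)/25 + 227*exp(-x)*sin(2*x)/50

Characteristic equation r² + 2r + 5 = 0 has discriminant (2)² - 4·(5) = -16 < 0, so r = -1 ± 2i.
Hence y_h = C1*cos(2*x)*exp(-x) + C2*exp(-x)*sin(2*x).
For the particular solution try y_p = A0 + A1*x. Substituting and matching coefficients of each power of x gives A0 = -32/25, A1 = 6/5, so y_p = -32/25 + 6*x/5.
General solution: y = -32/25 + 6*x/5 + C1*cos(2*x)*exp(-x) + C2*exp(-x)*sin(2*x).
Apply the initial conditions: y(0) = -32/25 + C1 = 4 and y'(0) = 6/5 - C1 + 2*C2 = 5. Solving gives C1 = 132/25, C2 = 227/50.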